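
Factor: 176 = 2^4*11^1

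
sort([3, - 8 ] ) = [ - 8,3 ] 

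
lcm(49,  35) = 245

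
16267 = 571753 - 555486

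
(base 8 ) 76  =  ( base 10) 62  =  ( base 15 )42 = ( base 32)1u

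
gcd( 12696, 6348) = 6348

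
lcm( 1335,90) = 8010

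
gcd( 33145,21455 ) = 35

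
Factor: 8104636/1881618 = 4052318/940809 = 2^1*3^ ( - 1 ) * 1097^1*1847^1*313603^( - 1)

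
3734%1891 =1843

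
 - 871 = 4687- 5558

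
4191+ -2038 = 2153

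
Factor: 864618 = 2^1  *3^1*144103^1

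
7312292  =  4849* 1508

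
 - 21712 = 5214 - 26926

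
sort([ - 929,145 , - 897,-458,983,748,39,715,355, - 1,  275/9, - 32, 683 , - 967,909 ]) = [ -967, - 929, - 897, - 458, - 32,-1,275/9, 39,145,355,683,715, 748, 909, 983 ]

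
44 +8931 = 8975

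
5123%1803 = 1517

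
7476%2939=1598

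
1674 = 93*18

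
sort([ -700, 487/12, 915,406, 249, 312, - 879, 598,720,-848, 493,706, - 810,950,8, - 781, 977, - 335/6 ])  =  [ - 879 , - 848,-810, - 781, - 700, - 335/6,8,487/12,249,312, 406, 493, 598 , 706,720,915, 950 , 977 ]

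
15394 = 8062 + 7332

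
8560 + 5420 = 13980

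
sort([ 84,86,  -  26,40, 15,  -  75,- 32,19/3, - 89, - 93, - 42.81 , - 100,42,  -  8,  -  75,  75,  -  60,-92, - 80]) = [ - 100,-93,-92,  -  89, - 80, - 75 ,-75,  -  60, - 42.81, - 32 , - 26 ,-8,19/3,15 , 40, 42,75,84,86] 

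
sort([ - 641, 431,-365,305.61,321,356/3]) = [ - 641, - 365,356/3,305.61,321, 431]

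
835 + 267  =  1102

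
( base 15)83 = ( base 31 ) 3U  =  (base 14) 8B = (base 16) 7b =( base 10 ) 123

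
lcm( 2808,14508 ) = 87048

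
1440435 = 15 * 96029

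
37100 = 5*7420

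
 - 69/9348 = -1 + 3093/3116 = -0.01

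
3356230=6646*505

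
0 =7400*0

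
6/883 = 6/883 = 0.01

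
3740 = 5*748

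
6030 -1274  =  4756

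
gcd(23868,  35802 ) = 11934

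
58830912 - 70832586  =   - 12001674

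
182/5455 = 182/5455 = 0.03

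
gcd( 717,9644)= 1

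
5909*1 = 5909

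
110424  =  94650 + 15774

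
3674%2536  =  1138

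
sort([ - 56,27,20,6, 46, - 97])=[ - 97, - 56,  6,20, 27, 46 ] 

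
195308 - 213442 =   -  18134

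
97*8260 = 801220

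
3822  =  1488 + 2334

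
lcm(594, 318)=31482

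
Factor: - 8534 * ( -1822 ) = 15548948= 2^2*17^1 * 251^1*911^1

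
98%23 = 6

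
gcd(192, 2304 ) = 192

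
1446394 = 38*38063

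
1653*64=105792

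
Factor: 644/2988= 3^(-2 )*7^1*23^1*83^( - 1)   =  161/747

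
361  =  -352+713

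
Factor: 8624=2^4 * 7^2*11^1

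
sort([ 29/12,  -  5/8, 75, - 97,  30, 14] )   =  [-97, - 5/8, 29/12,14,30,75]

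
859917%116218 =46391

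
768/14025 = 256/4675 = 0.05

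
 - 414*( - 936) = 387504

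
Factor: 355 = 5^1*71^1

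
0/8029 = 0 = 0.00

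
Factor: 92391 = 3^1*13^1*23^1*103^1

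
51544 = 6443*8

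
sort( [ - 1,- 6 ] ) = [ - 6,- 1]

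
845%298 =249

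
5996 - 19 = 5977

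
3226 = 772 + 2454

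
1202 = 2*601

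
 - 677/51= -677/51 = - 13.27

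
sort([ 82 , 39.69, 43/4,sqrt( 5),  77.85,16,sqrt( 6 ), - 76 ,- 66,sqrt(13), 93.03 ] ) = [ - 76  , - 66,sqrt( 5 ) , sqrt(6), sqrt(13),43/4,16,39.69 , 77.85,82 , 93.03 ]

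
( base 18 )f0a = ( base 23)94H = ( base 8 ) 11406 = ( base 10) 4870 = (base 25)7jk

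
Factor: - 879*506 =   -  2^1*3^1*11^1*23^1*293^1 =- 444774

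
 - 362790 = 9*( - 40310 ) 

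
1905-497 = 1408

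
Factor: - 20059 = -13^1*1543^1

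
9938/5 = 1987+ 3/5 = 1987.60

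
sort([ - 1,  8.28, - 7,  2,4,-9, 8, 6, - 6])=[ - 9, - 7, - 6, - 1,2,4, 6, 8, 8.28] 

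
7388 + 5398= 12786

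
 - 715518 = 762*( - 939 ) 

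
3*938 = 2814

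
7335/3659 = 2  +  17/3659 = 2.00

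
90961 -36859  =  54102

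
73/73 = 1 = 1.00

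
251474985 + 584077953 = 835552938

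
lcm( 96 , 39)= 1248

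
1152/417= 2 + 106/139= 2.76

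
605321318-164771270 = 440550048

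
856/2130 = 428/1065=0.40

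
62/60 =1 + 1/30 =1.03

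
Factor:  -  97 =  - 97^1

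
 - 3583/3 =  - 1195+ 2/3= - 1194.33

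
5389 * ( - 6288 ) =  - 33886032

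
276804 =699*396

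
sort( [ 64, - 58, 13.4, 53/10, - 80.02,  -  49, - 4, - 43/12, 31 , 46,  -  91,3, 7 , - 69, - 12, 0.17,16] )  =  [ - 91, - 80.02, - 69,-58, - 49, - 12, - 4,-43/12, 0.17 , 3,53/10, 7, 13.4, 16 , 31, 46,64]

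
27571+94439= 122010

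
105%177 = 105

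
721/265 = 2 + 191/265 = 2.72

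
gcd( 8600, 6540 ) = 20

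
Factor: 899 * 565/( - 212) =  - 507935/212 = -2^( - 2 )*5^1*29^1*31^1*53^( - 1)*113^1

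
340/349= 340/349 = 0.97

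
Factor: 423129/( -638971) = - 3^1*7^1*20149^1 * 638971^(-1)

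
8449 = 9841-1392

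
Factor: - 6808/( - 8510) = 2^2 *5^( - 1) = 4/5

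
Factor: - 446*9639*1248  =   - 2^6*3^5*7^1*13^1*17^1*223^1 =- 5365144512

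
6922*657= 4547754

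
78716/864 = 91 + 23/216 = 91.11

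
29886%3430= 2446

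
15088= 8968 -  - 6120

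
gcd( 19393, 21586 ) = 43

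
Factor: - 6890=-2^1 * 5^1 * 13^1*53^1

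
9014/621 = 9014/621 = 14.52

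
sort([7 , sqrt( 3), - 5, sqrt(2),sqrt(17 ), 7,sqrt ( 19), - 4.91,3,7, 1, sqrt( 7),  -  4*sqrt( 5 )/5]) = [ - 5, - 4.91, - 4 * sqrt( 5)/5,  1,sqrt(2), sqrt( 3),  sqrt( 7 ), 3,sqrt( 17),  sqrt( 19),  7,7,7 ] 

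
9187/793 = 11 + 464/793=11.59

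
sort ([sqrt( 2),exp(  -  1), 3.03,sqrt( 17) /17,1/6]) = [1/6 , sqrt ( 17 )/17, exp( - 1 ),sqrt(2), 3.03 ] 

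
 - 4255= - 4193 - 62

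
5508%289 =17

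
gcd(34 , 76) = 2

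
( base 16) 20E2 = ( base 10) 8418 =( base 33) 7o3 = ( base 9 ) 12483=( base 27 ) BEL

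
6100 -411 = 5689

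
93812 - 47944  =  45868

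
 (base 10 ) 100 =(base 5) 400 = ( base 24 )44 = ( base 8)144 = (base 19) 55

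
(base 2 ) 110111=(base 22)2b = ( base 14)3d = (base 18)31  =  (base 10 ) 55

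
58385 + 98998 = 157383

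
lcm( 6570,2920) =26280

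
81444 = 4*20361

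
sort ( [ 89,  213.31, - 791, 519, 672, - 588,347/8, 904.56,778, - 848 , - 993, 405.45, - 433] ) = [-993, - 848, - 791, - 588, - 433,347/8,89, 213.31,405.45,519,672 , 778, 904.56] 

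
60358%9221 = 5032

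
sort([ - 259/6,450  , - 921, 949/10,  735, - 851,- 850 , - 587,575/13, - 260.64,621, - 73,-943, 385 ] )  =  [ - 943, - 921, - 851, - 850, -587, - 260.64, - 73, - 259/6,575/13 , 949/10, 385, 450, 621, 735 ] 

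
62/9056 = 31/4528 = 0.01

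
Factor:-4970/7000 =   -  2^( - 2) * 5^(-2)*71^1  =  - 71/100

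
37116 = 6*6186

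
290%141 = 8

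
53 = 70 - 17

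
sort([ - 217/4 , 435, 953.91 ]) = [ - 217/4 , 435 , 953.91]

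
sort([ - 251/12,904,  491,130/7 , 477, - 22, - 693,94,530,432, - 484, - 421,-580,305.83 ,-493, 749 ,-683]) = [ - 693, - 683,- 580,  -  493, - 484, - 421, - 22, - 251/12,130/7,94, 305.83,432,477,491,530,749,904 ]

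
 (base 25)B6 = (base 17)g9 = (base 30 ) 9B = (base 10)281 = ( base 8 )431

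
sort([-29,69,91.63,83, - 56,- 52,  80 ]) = [ - 56 , - 52, - 29,69 , 80 , 83,91.63]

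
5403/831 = 6 + 139/277=6.50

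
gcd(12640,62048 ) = 32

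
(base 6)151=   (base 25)2H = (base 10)67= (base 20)37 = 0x43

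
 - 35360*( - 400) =14144000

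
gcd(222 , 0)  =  222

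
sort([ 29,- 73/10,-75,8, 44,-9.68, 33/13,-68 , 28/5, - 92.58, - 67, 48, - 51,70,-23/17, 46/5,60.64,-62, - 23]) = [ - 92.58, - 75, - 68, - 67, - 62, - 51,  -  23, - 9.68, - 73/10,-23/17,33/13,28/5,8 , 46/5,29, 44, 48,60.64,70 ]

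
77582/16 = 4848+7/8 = 4848.88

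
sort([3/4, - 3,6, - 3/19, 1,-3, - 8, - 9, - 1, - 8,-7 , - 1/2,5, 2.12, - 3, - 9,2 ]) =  [  -  9, - 9,-8,  -  8, -7, - 3, - 3, - 3  ,  -  1, - 1/2, - 3/19,  3/4, 1,  2, 2.12,5, 6]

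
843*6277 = 5291511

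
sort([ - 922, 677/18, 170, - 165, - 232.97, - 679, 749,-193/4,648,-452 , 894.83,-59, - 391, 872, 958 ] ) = [ - 922, - 679,-452, - 391, - 232.97, - 165, - 59, - 193/4, 677/18,  170, 648, 749, 872, 894.83, 958 ] 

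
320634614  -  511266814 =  - 190632200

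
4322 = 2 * 2161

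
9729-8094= 1635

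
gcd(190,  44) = 2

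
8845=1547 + 7298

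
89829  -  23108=66721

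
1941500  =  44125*44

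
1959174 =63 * 31098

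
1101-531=570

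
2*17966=35932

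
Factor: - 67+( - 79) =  - 2^1*73^1 = - 146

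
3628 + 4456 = 8084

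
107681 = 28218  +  79463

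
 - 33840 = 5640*( - 6)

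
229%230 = 229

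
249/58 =4+17/58 = 4.29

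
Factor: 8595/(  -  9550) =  - 9/10 =- 2^(-1)*3^2*5^(  -  1)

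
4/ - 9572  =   - 1/2393 =- 0.00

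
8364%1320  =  444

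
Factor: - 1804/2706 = -2/3  =  - 2^1*3^( - 1)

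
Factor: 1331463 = 3^1*7^1 * 19^1 * 47^1 * 71^1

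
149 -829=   -  680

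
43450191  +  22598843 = 66049034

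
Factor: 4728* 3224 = 15243072 = 2^6*3^1*13^1*31^1*197^1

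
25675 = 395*65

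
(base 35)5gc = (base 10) 6697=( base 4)1220221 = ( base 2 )1101000101001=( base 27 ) 951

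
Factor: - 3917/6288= - 2^( - 4) *3^( - 1)*131^(  -  1) * 3917^1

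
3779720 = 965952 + 2813768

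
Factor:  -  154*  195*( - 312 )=2^4*3^2*5^1*7^1*11^1*13^2= 9369360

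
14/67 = 14/67 = 0.21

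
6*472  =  2832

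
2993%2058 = 935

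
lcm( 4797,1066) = 9594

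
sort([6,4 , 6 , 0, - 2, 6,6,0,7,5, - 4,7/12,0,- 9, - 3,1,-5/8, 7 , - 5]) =[-9, - 5, -4,  -  3 , - 2, - 5/8,  0, 0,0, 7/12, 1 , 4,5,6 , 6,6,6,7, 7]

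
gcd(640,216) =8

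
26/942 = 13/471 = 0.03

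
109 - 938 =  -  829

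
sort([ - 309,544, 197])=[ - 309, 197,544]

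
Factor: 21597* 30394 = 2^1*3^1*7^1* 13^1*23^1*167^1* 313^1 = 656419218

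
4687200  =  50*93744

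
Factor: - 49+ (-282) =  - 331 =-  331^1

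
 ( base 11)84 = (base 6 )232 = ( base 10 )92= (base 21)48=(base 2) 1011100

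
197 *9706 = 1912082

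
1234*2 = 2468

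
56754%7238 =6088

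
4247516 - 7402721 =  - 3155205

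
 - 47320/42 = - 3380/3=- 1126.67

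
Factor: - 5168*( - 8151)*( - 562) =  - 2^5 * 3^1*11^1 * 13^1 * 17^1*19^2*281^1 = - 23673894816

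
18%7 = 4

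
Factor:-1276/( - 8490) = 638/4245= 2^1 * 3^(-1) *5^( - 1) * 11^1*29^1*283^(  -  1)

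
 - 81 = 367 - 448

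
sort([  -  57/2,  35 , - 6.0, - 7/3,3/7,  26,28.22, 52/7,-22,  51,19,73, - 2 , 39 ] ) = [ - 57/2,- 22, - 6.0, - 7/3, - 2, 3/7,  52/7,19,26,28.22,35, 39,  51,73]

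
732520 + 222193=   954713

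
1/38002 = 1/38002 = 0.00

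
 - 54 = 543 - 597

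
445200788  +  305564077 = 750764865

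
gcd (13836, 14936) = 4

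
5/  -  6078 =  - 1 + 6073/6078 = -0.00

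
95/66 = 1 + 29/66 =1.44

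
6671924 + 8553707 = 15225631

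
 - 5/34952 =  - 1+34947/34952 = - 0.00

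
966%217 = 98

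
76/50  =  38/25=1.52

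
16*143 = 2288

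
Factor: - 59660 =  - 2^2*5^1*19^1*157^1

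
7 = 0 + 7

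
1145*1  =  1145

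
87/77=1 + 10/77 = 1.13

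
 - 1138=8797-9935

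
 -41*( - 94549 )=3876509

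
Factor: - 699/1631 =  - 3^1*7^(  -  1 ) = - 3/7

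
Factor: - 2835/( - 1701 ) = 5/3= 3^( - 1)*5^1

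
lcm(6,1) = 6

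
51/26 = 1 + 25/26 =1.96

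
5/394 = 5/394 = 0.01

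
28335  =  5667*5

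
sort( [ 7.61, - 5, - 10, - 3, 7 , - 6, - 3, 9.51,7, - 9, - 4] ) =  [ - 10, - 9,-6,  -  5, - 4, - 3, - 3, 7 , 7,7.61,  9.51 ] 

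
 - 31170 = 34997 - 66167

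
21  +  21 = 42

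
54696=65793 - 11097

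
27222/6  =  4537 =4537.00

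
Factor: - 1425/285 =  - 5^1 = -5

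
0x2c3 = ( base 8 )1303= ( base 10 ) 707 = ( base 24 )15B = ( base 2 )1011000011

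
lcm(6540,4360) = 13080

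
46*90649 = 4169854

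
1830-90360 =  - 88530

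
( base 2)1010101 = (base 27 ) 34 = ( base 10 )85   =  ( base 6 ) 221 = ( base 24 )3D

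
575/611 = 575/611 = 0.94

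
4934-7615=-2681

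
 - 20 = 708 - 728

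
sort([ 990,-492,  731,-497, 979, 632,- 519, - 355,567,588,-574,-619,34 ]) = [ - 619, - 574, - 519,-497,-492, - 355,34,  567,588, 632,731,  979,990 ] 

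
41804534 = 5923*7058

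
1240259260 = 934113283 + 306145977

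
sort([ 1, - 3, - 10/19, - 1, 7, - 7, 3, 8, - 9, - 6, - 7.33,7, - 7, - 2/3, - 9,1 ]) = [-9 ,-9,-7.33,-7, - 7, - 6,-3, - 1,  -  2/3, - 10/19, 1, 1,  3, 7, 7, 8]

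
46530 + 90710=137240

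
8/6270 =4/3135 = 0.00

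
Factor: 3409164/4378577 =2^2*3^2*7^( - 1 )*11^1*557^( - 1 )*1123^ ( - 1) * 8609^1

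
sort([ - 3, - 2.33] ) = [ - 3 , - 2.33] 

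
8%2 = 0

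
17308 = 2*8654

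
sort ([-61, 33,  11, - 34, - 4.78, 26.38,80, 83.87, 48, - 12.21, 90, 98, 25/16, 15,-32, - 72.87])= [ - 72.87, - 61, - 34,-32,-12.21,-4.78, 25/16, 11, 15,26.38,33, 48, 80, 83.87,90, 98]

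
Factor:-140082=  - 2^1*3^1*37^1  *631^1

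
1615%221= 68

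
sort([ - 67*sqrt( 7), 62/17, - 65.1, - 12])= [-67*sqrt(7), - 65.1, - 12, 62/17]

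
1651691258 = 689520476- - 962170782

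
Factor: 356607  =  3^2*39623^1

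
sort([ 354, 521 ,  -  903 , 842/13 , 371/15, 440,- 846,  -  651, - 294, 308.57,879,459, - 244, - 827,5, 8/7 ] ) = [ -903, - 846, - 827, - 651 ,-294, - 244, 8/7,5, 371/15 , 842/13, 308.57,354,  440, 459,521, 879 ]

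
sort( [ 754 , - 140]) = [- 140,754 ] 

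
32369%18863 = 13506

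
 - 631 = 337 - 968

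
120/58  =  2 + 2/29 = 2.07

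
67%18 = 13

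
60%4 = 0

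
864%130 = 84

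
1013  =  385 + 628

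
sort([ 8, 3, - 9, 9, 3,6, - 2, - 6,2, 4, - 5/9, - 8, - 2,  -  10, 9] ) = [ - 10, - 9, - 8, - 6, - 2, - 2, - 5/9,2,  3,3, 4,  6,8, 9, 9 ] 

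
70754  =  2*35377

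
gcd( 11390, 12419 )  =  1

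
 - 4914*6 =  - 29484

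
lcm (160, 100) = 800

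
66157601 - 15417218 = 50740383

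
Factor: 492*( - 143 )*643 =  - 45238908 = -2^2 * 3^1*11^1*13^1*41^1*643^1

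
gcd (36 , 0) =36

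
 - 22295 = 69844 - 92139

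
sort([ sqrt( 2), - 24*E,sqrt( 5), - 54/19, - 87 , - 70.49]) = [ - 87,-70.49, - 24*E, - 54/19, sqrt (2),sqrt( 5)] 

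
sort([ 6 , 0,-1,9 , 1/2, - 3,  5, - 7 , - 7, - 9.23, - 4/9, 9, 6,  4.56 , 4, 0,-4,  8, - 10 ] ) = [ - 10, - 9.23 , - 7, -7, - 4,  -  3,-1,-4/9,0, 0, 1/2,4,4.56, 5, 6, 6, 8, 9, 9]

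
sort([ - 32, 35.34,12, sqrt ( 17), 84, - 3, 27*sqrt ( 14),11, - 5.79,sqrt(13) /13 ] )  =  [ - 32, - 5.79, - 3,sqrt ( 13)/13, sqrt( 17), 11, 12,35.34, 84, 27*sqrt(14) ] 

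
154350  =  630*245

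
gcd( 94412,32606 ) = 2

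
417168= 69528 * 6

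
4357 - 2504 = 1853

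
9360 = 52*180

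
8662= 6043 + 2619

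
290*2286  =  662940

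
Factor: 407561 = 7^1 * 11^1*67^1*79^1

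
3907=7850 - 3943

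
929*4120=3827480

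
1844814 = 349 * 5286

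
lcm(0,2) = 0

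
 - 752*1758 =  - 1322016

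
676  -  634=42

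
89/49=1+40/49 = 1.82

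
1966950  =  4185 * 470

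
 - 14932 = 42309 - 57241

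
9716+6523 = 16239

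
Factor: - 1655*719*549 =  - 653279805 = - 3^2 * 5^1 * 61^1*331^1* 719^1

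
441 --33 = 474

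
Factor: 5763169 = 1303^1*4423^1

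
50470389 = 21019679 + 29450710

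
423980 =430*986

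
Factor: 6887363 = 7^1*17^1*31^1*1867^1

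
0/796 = 0= 0.00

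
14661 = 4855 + 9806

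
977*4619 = 4512763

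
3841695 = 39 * 98505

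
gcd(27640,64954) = 1382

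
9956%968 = 276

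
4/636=1/159  =  0.01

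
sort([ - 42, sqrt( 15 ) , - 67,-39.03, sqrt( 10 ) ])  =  [ - 67, - 42, - 39.03, sqrt( 10 ), sqrt( 15) ] 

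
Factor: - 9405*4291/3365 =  - 3^2*7^1*11^1*19^1  *  613^1*673^( - 1) = -  8071371/673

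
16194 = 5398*3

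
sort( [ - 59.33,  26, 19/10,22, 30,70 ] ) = [ - 59.33,19/10,22, 26, 30,70]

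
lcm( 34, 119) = 238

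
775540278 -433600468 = 341939810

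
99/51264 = 11/5696 = 0.00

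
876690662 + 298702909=1175393571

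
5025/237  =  21 + 16/79 = 21.20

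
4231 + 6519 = 10750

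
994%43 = 5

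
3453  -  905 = 2548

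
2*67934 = 135868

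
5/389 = 5/389= 0.01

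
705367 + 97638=803005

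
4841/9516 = 4841/9516 = 0.51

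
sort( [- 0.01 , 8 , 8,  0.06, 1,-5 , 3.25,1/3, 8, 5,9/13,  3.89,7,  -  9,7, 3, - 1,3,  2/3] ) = [ - 9, - 5, - 1,  -  0.01, 0.06,1/3, 2/3, 9/13 , 1,3,3 , 3.25 , 3.89,5,7, 7, 8 , 8 , 8 ]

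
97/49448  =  97/49448 = 0.00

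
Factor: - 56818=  - 2^1*28409^1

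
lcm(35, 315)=315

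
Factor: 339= 3^1*113^1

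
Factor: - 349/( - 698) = 2^(  -  1 )= 1/2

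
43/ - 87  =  -43/87 = -0.49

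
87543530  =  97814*895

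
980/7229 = 980/7229 = 0.14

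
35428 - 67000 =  - 31572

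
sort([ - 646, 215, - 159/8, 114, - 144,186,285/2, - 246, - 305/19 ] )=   [ - 646, - 246, - 144 , - 159/8,-305/19, 114,285/2,186, 215 ]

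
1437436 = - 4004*(-359)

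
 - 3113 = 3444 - 6557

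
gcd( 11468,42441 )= 47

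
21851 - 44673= - 22822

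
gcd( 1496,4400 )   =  88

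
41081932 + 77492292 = 118574224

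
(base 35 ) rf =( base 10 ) 960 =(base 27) 18F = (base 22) 1le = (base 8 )1700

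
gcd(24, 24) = 24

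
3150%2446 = 704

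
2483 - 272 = 2211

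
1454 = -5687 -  - 7141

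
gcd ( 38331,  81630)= 9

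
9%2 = 1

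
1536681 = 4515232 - 2978551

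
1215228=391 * 3108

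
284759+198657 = 483416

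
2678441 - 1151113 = 1527328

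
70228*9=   632052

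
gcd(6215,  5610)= 55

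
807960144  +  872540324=1680500468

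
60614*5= 303070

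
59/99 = 59/99 = 0.60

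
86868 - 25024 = 61844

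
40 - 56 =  - 16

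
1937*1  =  1937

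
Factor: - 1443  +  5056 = 3613 = 3613^1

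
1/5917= 1/5917= 0.00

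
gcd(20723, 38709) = 391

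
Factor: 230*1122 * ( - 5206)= - 1343460360  =  - 2^3*3^1*5^1*11^1 *17^1*19^1* 23^1*137^1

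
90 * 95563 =8600670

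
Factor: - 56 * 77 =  - 4312= - 2^3*7^2 * 11^1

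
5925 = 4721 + 1204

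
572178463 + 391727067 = 963905530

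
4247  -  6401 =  - 2154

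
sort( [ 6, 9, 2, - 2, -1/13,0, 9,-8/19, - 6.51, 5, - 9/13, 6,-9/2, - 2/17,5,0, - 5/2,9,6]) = [ - 6.51, - 9/2, - 5/2, -2,-9/13,- 8/19, - 2/17, - 1/13,0,0  ,  2,5, 5,  6,6,6,9 , 9,9 ]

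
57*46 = 2622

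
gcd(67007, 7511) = 37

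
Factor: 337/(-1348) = - 1/4=-  2^ ( - 2 ) 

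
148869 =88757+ 60112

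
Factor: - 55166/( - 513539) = 2^1*13^( - 1 ) * 27583^1*39503^( - 1)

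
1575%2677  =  1575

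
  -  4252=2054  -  6306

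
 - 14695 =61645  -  76340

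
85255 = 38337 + 46918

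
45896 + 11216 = 57112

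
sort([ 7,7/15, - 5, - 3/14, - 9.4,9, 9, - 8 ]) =[-9.4,-8, - 5,-3/14,7/15,7 , 9,9]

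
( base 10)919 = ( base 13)559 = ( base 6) 4131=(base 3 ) 1021001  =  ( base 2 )1110010111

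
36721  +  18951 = 55672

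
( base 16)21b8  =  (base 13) 3C10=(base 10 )8632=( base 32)8do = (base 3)102211201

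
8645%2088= 293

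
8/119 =8/119 =0.07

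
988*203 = 200564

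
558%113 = 106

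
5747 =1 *5747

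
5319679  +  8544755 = 13864434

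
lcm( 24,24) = 24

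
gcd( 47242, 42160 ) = 2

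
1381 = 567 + 814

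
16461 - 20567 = - 4106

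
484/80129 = 484/80129 = 0.01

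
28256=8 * 3532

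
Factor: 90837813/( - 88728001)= - 3^1*11^1*53^1*167^1*311^1*88728001^(-1) 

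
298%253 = 45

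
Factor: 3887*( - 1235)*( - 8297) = 39829292165 = 5^1*13^3* 19^1*23^1*8297^1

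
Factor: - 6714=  - 2^1*3^2*373^1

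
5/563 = 5/563 = 0.01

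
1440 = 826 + 614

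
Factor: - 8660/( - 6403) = 2^2*5^1*19^( - 1)*337^( - 1)*433^1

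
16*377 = 6032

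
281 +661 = 942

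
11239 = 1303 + 9936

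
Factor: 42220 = 2^2*5^1*2111^1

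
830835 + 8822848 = 9653683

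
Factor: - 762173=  - 691^1*1103^1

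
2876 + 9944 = 12820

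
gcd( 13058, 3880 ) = 2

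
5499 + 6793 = 12292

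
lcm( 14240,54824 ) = 1096480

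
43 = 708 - 665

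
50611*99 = 5010489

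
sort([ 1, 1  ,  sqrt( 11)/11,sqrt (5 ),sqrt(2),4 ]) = [sqrt ( 11 )/11, 1, 1,  sqrt( 2), sqrt( 5), 4] 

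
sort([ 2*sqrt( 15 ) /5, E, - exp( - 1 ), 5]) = [ - exp (-1),2*sqrt(15) /5, E, 5 ]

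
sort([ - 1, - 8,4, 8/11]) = [ - 8, - 1,  8/11,4]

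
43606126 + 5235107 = 48841233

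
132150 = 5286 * 25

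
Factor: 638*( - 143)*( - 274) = 2^2*11^2*13^1 * 29^1*137^1 = 24998116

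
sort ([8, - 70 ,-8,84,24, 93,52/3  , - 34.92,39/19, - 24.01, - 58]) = [ - 70, - 58, - 34.92, - 24.01, - 8 , 39/19, 8,52/3,24,84,93]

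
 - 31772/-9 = 31772/9 = 3530.22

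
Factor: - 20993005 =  - 5^1*11^1*19^1*20089^1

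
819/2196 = 91/244 = 0.37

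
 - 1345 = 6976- 8321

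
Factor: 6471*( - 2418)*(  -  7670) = 120011554260 = 2^2*3^3*5^1*13^2*31^1*59^1*719^1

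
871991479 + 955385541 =1827377020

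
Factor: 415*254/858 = 52705/429  =  3^(-1)*5^1 *11^ (  -  1 ) * 13^(-1)*83^1 *127^1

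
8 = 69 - 61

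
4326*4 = 17304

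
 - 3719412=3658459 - 7377871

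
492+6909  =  7401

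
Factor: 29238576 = 2^4*3^1*41^1*83^1*179^1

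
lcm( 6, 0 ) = 0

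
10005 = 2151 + 7854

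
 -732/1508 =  - 183/377 = - 0.49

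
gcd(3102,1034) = 1034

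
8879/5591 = 1 + 3288/5591 = 1.59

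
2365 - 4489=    - 2124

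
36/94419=4/10491 =0.00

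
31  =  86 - 55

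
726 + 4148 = 4874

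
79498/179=444+ 22/179 = 444.12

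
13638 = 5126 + 8512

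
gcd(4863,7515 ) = 3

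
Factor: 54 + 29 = 83^1 = 83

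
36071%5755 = 1541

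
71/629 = 71/629 =0.11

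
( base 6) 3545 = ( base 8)1531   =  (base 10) 857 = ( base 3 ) 1011202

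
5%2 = 1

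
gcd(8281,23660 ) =1183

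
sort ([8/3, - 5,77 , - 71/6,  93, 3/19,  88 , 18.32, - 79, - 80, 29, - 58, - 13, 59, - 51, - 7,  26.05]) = [- 80 , - 79, - 58, - 51, - 13, - 71/6 , - 7, - 5,3/19,  8/3,18.32,26.05 , 29,59,  77,88,93 ] 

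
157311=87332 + 69979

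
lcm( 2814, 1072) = 22512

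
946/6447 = 946/6447 = 0.15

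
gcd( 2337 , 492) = 123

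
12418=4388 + 8030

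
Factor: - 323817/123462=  - 2^( - 1 )*3^( -1)*13^1* 19^(- 1 )*23^1 = - 299/114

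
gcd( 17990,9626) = 2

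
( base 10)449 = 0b111000001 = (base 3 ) 121122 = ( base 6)2025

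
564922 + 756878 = 1321800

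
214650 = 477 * 450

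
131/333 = 131/333 =0.39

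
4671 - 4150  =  521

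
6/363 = 2/121 =0.02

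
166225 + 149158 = 315383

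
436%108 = 4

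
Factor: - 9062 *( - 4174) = 37824788 = 2^2 *23^1*197^1*2087^1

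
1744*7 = 12208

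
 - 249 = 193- 442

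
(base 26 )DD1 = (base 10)9127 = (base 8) 21647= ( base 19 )1657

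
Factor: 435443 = 71^1*6133^1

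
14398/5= 2879 + 3/5= 2879.60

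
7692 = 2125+5567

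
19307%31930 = 19307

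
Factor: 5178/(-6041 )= - 2^1*3^1 * 7^( -1)= - 6/7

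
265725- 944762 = - 679037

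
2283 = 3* 761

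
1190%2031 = 1190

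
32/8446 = 16/4223 = 0.00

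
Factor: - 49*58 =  - 2842 = -  2^1*7^2*29^1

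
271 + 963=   1234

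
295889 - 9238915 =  - 8943026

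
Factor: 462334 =2^1*31^1*7457^1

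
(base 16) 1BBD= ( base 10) 7101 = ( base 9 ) 10660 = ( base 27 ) 9K0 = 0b1101110111101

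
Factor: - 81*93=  - 3^5*31^1 = -7533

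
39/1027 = 3/79 = 0.04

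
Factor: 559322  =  2^1*19^1 * 41^1*359^1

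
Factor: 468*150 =70200= 2^3 * 3^3*5^2*13^1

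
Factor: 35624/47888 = 2^(-1 ) * 41^ ( - 1)*61^1 = 61/82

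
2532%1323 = 1209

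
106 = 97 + 9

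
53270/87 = 53270/87 = 612.30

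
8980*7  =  62860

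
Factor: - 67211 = -67211^1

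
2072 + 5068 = 7140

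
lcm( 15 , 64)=960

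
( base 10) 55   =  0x37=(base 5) 210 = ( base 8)67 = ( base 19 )2H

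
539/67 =8  +  3/67 = 8.04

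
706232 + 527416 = 1233648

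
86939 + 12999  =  99938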